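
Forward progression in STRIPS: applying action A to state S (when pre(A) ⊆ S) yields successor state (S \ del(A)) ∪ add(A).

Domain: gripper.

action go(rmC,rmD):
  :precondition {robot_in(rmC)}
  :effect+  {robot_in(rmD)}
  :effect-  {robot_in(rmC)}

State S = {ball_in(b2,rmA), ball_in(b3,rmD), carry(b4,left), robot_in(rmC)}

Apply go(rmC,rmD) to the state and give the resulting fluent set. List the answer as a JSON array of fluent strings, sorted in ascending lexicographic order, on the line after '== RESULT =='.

Compute (S \ del) ∪ add:
  pre ⊆ S: {robot_in(rmC)} ⊆ S  — applicable
  S \ del = {ball_in(b2,rmA), ball_in(b3,rmD), carry(b4,left)}
  ∪ add   = {ball_in(b2,rmA), ball_in(b3,rmD), carry(b4,left), robot_in(rmD)}

== RESULT ==
["ball_in(b2,rmA)", "ball_in(b3,rmD)", "carry(b4,left)", "robot_in(rmD)"]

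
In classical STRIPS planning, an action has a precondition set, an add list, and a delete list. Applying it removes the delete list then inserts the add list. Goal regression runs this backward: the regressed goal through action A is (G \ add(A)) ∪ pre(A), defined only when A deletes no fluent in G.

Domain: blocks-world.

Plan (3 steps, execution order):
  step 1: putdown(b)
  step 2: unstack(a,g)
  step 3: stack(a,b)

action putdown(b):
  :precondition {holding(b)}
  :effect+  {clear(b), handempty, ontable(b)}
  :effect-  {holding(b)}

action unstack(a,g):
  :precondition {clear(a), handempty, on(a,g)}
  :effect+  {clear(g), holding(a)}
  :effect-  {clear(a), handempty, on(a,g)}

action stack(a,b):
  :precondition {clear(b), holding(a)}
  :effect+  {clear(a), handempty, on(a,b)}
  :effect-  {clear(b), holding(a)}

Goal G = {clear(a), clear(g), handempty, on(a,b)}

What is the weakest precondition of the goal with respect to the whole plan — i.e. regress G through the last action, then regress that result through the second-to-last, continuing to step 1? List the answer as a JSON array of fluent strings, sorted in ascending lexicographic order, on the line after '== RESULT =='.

Work backward from the goal:
  through step 3 (stack(a,b)): drop {clear(a), handempty, on(a,b)}, keep {clear(g)}, require {clear(b), holding(a)}
    → {clear(b), clear(g), holding(a)}
  through step 2 (unstack(a,g)): drop {clear(g), holding(a)}, keep {clear(b)}, require {clear(a), handempty, on(a,g)}
    → {clear(a), clear(b), handempty, on(a,g)}
  through step 1 (putdown(b)): drop {clear(b), handempty}, keep {clear(a), on(a,g)}, require {holding(b)}
    → {clear(a), holding(b), on(a,g)}

== RESULT ==
["clear(a)", "holding(b)", "on(a,g)"]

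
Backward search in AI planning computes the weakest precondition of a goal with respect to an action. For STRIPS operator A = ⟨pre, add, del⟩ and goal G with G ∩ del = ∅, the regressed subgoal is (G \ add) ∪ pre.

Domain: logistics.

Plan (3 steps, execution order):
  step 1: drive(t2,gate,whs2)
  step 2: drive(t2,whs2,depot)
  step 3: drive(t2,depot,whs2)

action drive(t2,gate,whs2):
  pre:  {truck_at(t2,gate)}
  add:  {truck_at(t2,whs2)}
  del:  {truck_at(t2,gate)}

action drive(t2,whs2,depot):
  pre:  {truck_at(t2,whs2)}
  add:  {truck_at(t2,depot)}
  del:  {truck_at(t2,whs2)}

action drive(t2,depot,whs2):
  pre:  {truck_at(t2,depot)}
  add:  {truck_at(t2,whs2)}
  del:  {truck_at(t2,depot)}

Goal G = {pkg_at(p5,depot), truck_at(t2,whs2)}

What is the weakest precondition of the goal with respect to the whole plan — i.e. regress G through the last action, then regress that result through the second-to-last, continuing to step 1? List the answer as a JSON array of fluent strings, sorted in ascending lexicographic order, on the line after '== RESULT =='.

Work backward from the goal:
  through step 3 (drive(t2,depot,whs2)): drop {truck_at(t2,whs2)}, keep {pkg_at(p5,depot)}, require {truck_at(t2,depot)}
    → {pkg_at(p5,depot), truck_at(t2,depot)}
  through step 2 (drive(t2,whs2,depot)): drop {truck_at(t2,depot)}, keep {pkg_at(p5,depot)}, require {truck_at(t2,whs2)}
    → {pkg_at(p5,depot), truck_at(t2,whs2)}
  through step 1 (drive(t2,gate,whs2)): drop {truck_at(t2,whs2)}, keep {pkg_at(p5,depot)}, require {truck_at(t2,gate)}
    → {pkg_at(p5,depot), truck_at(t2,gate)}

== RESULT ==
["pkg_at(p5,depot)", "truck_at(t2,gate)"]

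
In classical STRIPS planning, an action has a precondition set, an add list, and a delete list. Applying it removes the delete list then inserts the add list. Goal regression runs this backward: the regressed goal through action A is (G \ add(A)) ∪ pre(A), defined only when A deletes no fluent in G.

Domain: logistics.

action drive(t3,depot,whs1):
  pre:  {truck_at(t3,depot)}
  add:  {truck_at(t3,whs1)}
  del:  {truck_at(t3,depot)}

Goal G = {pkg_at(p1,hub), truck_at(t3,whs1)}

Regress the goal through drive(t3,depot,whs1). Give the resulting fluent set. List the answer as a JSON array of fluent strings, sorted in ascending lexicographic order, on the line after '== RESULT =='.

Regress:
  G ∩ del = {}  (empty — regression defined)
  G \ add = {pkg_at(p1,hub), truck_at(t3,whs1)} \ {truck_at(t3,whs1)} = {pkg_at(p1,hub)}
  ∪ pre   = {pkg_at(p1,hub)} ∪ {truck_at(t3,depot)}
          = {pkg_at(p1,hub), truck_at(t3,depot)}

== RESULT ==
["pkg_at(p1,hub)", "truck_at(t3,depot)"]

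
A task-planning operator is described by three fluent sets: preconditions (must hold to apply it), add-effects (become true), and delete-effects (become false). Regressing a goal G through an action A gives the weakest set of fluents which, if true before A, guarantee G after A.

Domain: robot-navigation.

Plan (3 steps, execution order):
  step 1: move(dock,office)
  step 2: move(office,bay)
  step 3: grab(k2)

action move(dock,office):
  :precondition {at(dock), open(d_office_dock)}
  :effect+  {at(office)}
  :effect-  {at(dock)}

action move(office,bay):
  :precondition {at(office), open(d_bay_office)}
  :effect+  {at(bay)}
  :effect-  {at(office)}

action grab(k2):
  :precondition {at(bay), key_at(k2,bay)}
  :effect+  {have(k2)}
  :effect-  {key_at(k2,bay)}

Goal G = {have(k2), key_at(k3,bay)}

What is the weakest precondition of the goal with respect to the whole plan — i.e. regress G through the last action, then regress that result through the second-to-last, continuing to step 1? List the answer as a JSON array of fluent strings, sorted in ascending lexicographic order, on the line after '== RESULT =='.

Work backward from the goal:
  through step 3 (grab(k2)): drop {have(k2)}, keep {key_at(k3,bay)}, require {at(bay), key_at(k2,bay)}
    → {at(bay), key_at(k2,bay), key_at(k3,bay)}
  through step 2 (move(office,bay)): drop {at(bay)}, keep {key_at(k2,bay), key_at(k3,bay)}, require {at(office), open(d_bay_office)}
    → {at(office), key_at(k2,bay), key_at(k3,bay), open(d_bay_office)}
  through step 1 (move(dock,office)): drop {at(office)}, keep {key_at(k2,bay), key_at(k3,bay), open(d_bay_office)}, require {at(dock), open(d_office_dock)}
    → {at(dock), key_at(k2,bay), key_at(k3,bay), open(d_bay_office), open(d_office_dock)}

== RESULT ==
["at(dock)", "key_at(k2,bay)", "key_at(k3,bay)", "open(d_bay_office)", "open(d_office_dock)"]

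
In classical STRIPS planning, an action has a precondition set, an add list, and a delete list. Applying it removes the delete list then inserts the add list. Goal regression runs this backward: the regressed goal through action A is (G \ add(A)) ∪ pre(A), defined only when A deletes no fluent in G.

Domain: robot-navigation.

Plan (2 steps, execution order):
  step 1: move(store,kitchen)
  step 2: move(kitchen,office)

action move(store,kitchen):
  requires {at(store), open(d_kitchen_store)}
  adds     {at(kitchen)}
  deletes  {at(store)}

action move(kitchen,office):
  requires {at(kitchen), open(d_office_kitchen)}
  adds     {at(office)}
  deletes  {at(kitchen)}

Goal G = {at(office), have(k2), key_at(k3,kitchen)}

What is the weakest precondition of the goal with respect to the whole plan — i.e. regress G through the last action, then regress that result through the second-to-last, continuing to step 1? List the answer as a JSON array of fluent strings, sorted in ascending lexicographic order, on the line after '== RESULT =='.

Regress step by step:
  through step 2 (move(kitchen,office)): drop {at(office)}, keep {have(k2), key_at(k3,kitchen)}, require {at(kitchen), open(d_office_kitchen)}
    → {at(kitchen), have(k2), key_at(k3,kitchen), open(d_office_kitchen)}
  through step 1 (move(store,kitchen)): drop {at(kitchen)}, keep {have(k2), key_at(k3,kitchen), open(d_office_kitchen)}, require {at(store), open(d_kitchen_store)}
    → {at(store), have(k2), key_at(k3,kitchen), open(d_kitchen_store), open(d_office_kitchen)}

== RESULT ==
["at(store)", "have(k2)", "key_at(k3,kitchen)", "open(d_kitchen_store)", "open(d_office_kitchen)"]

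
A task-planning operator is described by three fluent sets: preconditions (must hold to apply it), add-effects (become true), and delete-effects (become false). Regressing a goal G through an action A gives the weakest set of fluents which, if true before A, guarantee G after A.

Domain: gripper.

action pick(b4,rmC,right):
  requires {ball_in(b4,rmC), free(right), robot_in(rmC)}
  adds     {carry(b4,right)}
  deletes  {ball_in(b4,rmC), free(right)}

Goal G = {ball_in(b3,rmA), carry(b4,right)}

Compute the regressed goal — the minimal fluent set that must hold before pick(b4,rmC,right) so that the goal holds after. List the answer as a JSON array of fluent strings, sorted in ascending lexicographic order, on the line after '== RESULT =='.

Regress:
  G ∩ del = {}  (empty — regression defined)
  G \ add = {ball_in(b3,rmA), carry(b4,right)} \ {carry(b4,right)} = {ball_in(b3,rmA)}
  ∪ pre   = {ball_in(b3,rmA)} ∪ {ball_in(b4,rmC), free(right), robot_in(rmC)}
          = {ball_in(b3,rmA), ball_in(b4,rmC), free(right), robot_in(rmC)}

== RESULT ==
["ball_in(b3,rmA)", "ball_in(b4,rmC)", "free(right)", "robot_in(rmC)"]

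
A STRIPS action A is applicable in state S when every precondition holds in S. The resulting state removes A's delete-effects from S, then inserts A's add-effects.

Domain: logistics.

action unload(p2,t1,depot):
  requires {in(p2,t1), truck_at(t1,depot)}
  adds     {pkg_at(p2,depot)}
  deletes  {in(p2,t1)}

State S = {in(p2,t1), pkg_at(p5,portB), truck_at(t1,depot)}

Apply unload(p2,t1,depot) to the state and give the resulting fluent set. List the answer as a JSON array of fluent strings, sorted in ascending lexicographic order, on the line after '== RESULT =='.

Progress:
  pre ⊆ S: {in(p2,t1), truck_at(t1,depot)} ⊆ S  — applicable
  S \ del = {pkg_at(p5,portB), truck_at(t1,depot)}
  ∪ add   = {pkg_at(p2,depot), pkg_at(p5,portB), truck_at(t1,depot)}

== RESULT ==
["pkg_at(p2,depot)", "pkg_at(p5,portB)", "truck_at(t1,depot)"]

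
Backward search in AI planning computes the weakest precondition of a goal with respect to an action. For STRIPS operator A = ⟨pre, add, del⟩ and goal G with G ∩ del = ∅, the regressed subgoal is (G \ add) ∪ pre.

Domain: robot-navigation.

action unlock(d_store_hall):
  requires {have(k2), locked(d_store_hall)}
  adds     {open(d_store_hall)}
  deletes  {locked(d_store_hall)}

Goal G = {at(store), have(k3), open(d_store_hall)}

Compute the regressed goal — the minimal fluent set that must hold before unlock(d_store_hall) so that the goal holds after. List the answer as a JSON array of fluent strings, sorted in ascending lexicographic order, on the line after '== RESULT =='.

Regress:
  G ∩ del = {}  (empty — regression defined)
  G \ add = {at(store), have(k3), open(d_store_hall)} \ {open(d_store_hall)} = {at(store), have(k3)}
  ∪ pre   = {at(store), have(k3)} ∪ {have(k2), locked(d_store_hall)}
          = {at(store), have(k2), have(k3), locked(d_store_hall)}

== RESULT ==
["at(store)", "have(k2)", "have(k3)", "locked(d_store_hall)"]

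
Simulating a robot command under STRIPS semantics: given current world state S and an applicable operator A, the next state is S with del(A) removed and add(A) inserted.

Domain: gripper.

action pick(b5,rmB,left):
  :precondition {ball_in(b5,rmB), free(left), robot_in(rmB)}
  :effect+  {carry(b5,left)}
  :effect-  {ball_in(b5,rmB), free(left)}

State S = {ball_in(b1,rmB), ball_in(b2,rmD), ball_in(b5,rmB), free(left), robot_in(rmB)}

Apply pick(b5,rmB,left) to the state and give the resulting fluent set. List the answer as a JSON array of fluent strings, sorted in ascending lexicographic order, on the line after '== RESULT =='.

Progress:
  pre ⊆ S: {ball_in(b5,rmB), free(left), robot_in(rmB)} ⊆ S  — applicable
  S \ del = {ball_in(b1,rmB), ball_in(b2,rmD), robot_in(rmB)}
  ∪ add   = {ball_in(b1,rmB), ball_in(b2,rmD), carry(b5,left), robot_in(rmB)}

== RESULT ==
["ball_in(b1,rmB)", "ball_in(b2,rmD)", "carry(b5,left)", "robot_in(rmB)"]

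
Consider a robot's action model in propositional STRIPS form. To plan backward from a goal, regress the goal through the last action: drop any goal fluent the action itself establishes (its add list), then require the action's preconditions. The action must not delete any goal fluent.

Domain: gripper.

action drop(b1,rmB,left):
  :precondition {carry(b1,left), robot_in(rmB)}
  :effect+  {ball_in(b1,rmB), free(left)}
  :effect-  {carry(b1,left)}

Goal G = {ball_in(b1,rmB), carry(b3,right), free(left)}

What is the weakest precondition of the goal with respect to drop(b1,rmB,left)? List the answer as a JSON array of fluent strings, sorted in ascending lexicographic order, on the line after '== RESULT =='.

Compute (G \ add) ∪ pre:
  G ∩ del = {}  (empty — regression defined)
  G \ add = {ball_in(b1,rmB), carry(b3,right), free(left)} \ {ball_in(b1,rmB), free(left)} = {carry(b3,right)}
  ∪ pre   = {carry(b3,right)} ∪ {carry(b1,left), robot_in(rmB)}
          = {carry(b1,left), carry(b3,right), robot_in(rmB)}

== RESULT ==
["carry(b1,left)", "carry(b3,right)", "robot_in(rmB)"]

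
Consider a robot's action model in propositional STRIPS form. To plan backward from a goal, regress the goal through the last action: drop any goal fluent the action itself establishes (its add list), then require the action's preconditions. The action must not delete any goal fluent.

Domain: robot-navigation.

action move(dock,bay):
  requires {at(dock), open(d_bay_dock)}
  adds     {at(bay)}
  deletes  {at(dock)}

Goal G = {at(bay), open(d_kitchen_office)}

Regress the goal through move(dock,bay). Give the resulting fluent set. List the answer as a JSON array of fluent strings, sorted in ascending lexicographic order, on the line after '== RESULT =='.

Compute (G \ add) ∪ pre:
  G ∩ del = {}  (empty — regression defined)
  G \ add = {at(bay), open(d_kitchen_office)} \ {at(bay)} = {open(d_kitchen_office)}
  ∪ pre   = {open(d_kitchen_office)} ∪ {at(dock), open(d_bay_dock)}
          = {at(dock), open(d_bay_dock), open(d_kitchen_office)}

== RESULT ==
["at(dock)", "open(d_bay_dock)", "open(d_kitchen_office)"]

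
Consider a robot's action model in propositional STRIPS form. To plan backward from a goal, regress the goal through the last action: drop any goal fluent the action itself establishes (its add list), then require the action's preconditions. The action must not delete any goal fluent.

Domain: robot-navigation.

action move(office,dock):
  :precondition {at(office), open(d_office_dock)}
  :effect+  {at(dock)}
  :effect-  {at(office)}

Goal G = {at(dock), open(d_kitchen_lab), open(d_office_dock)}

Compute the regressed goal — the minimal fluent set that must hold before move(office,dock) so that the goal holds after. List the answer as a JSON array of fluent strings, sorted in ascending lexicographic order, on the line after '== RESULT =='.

Compute (G \ add) ∪ pre:
  G ∩ del = {}  (empty — regression defined)
  G \ add = {at(dock), open(d_kitchen_lab), open(d_office_dock)} \ {at(dock)} = {open(d_kitchen_lab), open(d_office_dock)}
  ∪ pre   = {open(d_kitchen_lab), open(d_office_dock)} ∪ {at(office), open(d_office_dock)}
          = {at(office), open(d_kitchen_lab), open(d_office_dock)}

== RESULT ==
["at(office)", "open(d_kitchen_lab)", "open(d_office_dock)"]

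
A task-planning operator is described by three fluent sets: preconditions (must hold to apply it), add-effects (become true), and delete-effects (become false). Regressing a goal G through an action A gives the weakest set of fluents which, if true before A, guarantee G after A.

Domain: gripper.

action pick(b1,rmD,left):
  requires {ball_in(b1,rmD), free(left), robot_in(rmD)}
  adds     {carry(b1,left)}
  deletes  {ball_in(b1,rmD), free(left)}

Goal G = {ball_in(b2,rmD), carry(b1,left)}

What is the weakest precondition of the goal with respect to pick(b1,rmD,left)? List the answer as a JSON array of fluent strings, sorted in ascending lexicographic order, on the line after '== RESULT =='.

Regress:
  G ∩ del = {}  (empty — regression defined)
  G \ add = {ball_in(b2,rmD), carry(b1,left)} \ {carry(b1,left)} = {ball_in(b2,rmD)}
  ∪ pre   = {ball_in(b2,rmD)} ∪ {ball_in(b1,rmD), free(left), robot_in(rmD)}
          = {ball_in(b1,rmD), ball_in(b2,rmD), free(left), robot_in(rmD)}

== RESULT ==
["ball_in(b1,rmD)", "ball_in(b2,rmD)", "free(left)", "robot_in(rmD)"]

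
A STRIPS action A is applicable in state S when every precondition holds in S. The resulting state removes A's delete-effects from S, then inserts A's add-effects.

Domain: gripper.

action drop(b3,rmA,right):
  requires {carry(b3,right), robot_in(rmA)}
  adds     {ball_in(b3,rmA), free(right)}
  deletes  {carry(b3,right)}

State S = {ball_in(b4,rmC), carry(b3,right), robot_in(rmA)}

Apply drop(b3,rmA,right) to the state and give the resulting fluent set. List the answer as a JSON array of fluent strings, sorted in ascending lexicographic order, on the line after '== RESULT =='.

Progress:
  pre ⊆ S: {carry(b3,right), robot_in(rmA)} ⊆ S  — applicable
  S \ del = {ball_in(b4,rmC), robot_in(rmA)}
  ∪ add   = {ball_in(b3,rmA), ball_in(b4,rmC), free(right), robot_in(rmA)}

== RESULT ==
["ball_in(b3,rmA)", "ball_in(b4,rmC)", "free(right)", "robot_in(rmA)"]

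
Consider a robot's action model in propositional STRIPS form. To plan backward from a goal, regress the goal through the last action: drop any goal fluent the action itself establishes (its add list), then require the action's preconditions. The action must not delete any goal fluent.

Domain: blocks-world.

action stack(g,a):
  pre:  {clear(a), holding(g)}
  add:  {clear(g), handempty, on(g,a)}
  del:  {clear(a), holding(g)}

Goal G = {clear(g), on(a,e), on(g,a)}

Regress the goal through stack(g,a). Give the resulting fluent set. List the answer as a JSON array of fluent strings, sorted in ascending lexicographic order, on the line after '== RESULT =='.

Compute (G \ add) ∪ pre:
  G ∩ del = {}  (empty — regression defined)
  G \ add = {clear(g), on(a,e), on(g,a)} \ {clear(g), handempty, on(g,a)} = {on(a,e)}
  ∪ pre   = {on(a,e)} ∪ {clear(a), holding(g)}
          = {clear(a), holding(g), on(a,e)}

== RESULT ==
["clear(a)", "holding(g)", "on(a,e)"]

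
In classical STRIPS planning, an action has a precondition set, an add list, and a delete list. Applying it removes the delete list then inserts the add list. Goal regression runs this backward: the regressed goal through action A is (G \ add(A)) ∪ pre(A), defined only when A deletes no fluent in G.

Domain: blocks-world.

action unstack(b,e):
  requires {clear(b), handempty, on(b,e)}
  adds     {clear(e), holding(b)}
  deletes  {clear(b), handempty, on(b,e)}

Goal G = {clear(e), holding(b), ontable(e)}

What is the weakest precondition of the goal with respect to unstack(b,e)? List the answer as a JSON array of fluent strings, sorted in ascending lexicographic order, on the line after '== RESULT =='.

Compute (G \ add) ∪ pre:
  G ∩ del = {}  (empty — regression defined)
  G \ add = {clear(e), holding(b), ontable(e)} \ {clear(e), holding(b)} = {ontable(e)}
  ∪ pre   = {ontable(e)} ∪ {clear(b), handempty, on(b,e)}
          = {clear(b), handempty, on(b,e), ontable(e)}

== RESULT ==
["clear(b)", "handempty", "on(b,e)", "ontable(e)"]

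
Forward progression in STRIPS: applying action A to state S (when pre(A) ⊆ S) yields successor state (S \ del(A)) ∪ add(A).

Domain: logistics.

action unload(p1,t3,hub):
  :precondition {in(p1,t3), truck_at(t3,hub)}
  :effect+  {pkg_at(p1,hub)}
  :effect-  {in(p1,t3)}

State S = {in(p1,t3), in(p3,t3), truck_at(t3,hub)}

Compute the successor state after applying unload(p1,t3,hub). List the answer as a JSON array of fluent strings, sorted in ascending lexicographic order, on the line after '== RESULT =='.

Progress:
  pre ⊆ S: {in(p1,t3), truck_at(t3,hub)} ⊆ S  — applicable
  S \ del = {in(p3,t3), truck_at(t3,hub)}
  ∪ add   = {in(p3,t3), pkg_at(p1,hub), truck_at(t3,hub)}

== RESULT ==
["in(p3,t3)", "pkg_at(p1,hub)", "truck_at(t3,hub)"]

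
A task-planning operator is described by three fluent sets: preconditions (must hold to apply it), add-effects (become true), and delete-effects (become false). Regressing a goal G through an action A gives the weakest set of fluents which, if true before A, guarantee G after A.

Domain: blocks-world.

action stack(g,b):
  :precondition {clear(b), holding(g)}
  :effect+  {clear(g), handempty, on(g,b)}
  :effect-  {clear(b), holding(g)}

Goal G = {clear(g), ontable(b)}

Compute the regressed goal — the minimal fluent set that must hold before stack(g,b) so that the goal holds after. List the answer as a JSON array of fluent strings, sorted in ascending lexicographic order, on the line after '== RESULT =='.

Regress:
  G ∩ del = {}  (empty — regression defined)
  G \ add = {clear(g), ontable(b)} \ {clear(g), handempty, on(g,b)} = {ontable(b)}
  ∪ pre   = {ontable(b)} ∪ {clear(b), holding(g)}
          = {clear(b), holding(g), ontable(b)}

== RESULT ==
["clear(b)", "holding(g)", "ontable(b)"]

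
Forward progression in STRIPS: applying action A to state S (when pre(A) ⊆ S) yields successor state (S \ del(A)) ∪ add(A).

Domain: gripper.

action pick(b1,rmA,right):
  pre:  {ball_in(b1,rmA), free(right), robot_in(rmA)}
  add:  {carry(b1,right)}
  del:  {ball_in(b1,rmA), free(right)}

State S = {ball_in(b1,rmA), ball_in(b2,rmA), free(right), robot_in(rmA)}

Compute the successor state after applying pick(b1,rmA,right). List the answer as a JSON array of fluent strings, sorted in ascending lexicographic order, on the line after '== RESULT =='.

Progress:
  pre ⊆ S: {ball_in(b1,rmA), free(right), robot_in(rmA)} ⊆ S  — applicable
  S \ del = {ball_in(b2,rmA), robot_in(rmA)}
  ∪ add   = {ball_in(b2,rmA), carry(b1,right), robot_in(rmA)}

== RESULT ==
["ball_in(b2,rmA)", "carry(b1,right)", "robot_in(rmA)"]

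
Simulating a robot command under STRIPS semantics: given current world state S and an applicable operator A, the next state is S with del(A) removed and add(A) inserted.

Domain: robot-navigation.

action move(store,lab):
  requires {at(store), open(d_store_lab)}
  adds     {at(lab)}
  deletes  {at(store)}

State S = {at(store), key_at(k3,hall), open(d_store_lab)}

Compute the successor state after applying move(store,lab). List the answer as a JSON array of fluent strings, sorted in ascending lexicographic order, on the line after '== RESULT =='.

Compute (S \ del) ∪ add:
  pre ⊆ S: {at(store), open(d_store_lab)} ⊆ S  — applicable
  S \ del = {key_at(k3,hall), open(d_store_lab)}
  ∪ add   = {at(lab), key_at(k3,hall), open(d_store_lab)}

== RESULT ==
["at(lab)", "key_at(k3,hall)", "open(d_store_lab)"]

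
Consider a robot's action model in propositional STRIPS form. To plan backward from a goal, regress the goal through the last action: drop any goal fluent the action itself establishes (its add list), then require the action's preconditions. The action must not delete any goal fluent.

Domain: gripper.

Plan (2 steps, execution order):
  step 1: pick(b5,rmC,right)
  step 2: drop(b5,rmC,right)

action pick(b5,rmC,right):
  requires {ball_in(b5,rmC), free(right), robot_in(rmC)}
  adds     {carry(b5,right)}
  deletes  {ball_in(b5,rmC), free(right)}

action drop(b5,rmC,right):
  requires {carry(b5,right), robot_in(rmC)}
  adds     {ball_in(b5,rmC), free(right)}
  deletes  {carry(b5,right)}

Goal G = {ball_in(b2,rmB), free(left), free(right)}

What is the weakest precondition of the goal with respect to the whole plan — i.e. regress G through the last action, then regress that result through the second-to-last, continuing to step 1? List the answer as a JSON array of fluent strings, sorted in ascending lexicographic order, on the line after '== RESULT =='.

Regress step by step:
  through step 2 (drop(b5,rmC,right)): drop {free(right)}, keep {ball_in(b2,rmB), free(left)}, require {carry(b5,right), robot_in(rmC)}
    → {ball_in(b2,rmB), carry(b5,right), free(left), robot_in(rmC)}
  through step 1 (pick(b5,rmC,right)): drop {carry(b5,right)}, keep {ball_in(b2,rmB), free(left), robot_in(rmC)}, require {ball_in(b5,rmC), free(right), robot_in(rmC)}
    → {ball_in(b2,rmB), ball_in(b5,rmC), free(left), free(right), robot_in(rmC)}

== RESULT ==
["ball_in(b2,rmB)", "ball_in(b5,rmC)", "free(left)", "free(right)", "robot_in(rmC)"]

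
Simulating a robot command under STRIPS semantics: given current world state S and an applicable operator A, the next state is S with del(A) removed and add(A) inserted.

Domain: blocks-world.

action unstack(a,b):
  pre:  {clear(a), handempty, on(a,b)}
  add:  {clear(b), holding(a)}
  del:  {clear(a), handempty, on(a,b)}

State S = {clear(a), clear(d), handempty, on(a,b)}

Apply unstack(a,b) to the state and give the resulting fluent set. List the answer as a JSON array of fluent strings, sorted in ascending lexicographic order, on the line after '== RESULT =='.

Progress:
  pre ⊆ S: {clear(a), handempty, on(a,b)} ⊆ S  — applicable
  S \ del = {clear(d)}
  ∪ add   = {clear(b), clear(d), holding(a)}

== RESULT ==
["clear(b)", "clear(d)", "holding(a)"]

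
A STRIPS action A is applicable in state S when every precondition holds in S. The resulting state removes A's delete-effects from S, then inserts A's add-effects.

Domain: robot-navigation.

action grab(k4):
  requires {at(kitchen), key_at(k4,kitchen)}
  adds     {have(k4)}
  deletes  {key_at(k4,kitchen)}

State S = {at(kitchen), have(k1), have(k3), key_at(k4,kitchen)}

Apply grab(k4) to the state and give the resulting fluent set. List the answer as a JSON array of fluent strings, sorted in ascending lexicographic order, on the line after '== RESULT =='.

Compute (S \ del) ∪ add:
  pre ⊆ S: {at(kitchen), key_at(k4,kitchen)} ⊆ S  — applicable
  S \ del = {at(kitchen), have(k1), have(k3)}
  ∪ add   = {at(kitchen), have(k1), have(k3), have(k4)}

== RESULT ==
["at(kitchen)", "have(k1)", "have(k3)", "have(k4)"]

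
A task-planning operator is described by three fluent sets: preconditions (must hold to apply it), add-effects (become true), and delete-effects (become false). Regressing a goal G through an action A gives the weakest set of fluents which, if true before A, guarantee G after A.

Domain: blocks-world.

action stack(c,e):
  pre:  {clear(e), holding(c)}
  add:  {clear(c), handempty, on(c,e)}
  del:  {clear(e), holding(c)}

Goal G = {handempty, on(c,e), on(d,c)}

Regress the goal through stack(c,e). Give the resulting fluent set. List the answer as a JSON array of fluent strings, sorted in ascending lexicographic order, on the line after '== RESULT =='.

Regress:
  G ∩ del = {}  (empty — regression defined)
  G \ add = {handempty, on(c,e), on(d,c)} \ {clear(c), handempty, on(c,e)} = {on(d,c)}
  ∪ pre   = {on(d,c)} ∪ {clear(e), holding(c)}
          = {clear(e), holding(c), on(d,c)}

== RESULT ==
["clear(e)", "holding(c)", "on(d,c)"]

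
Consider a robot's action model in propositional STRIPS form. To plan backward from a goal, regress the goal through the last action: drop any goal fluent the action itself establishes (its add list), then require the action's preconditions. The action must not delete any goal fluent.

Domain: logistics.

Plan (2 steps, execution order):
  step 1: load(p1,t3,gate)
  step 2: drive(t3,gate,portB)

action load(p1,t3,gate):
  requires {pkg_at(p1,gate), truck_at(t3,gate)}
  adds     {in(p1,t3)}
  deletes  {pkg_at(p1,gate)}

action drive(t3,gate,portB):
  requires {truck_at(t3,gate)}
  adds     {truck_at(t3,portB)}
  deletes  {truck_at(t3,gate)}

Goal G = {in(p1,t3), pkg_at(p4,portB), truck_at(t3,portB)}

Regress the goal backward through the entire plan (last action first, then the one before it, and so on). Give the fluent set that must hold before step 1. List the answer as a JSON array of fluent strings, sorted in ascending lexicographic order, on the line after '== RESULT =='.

Work backward from the goal:
  through step 2 (drive(t3,gate,portB)): drop {truck_at(t3,portB)}, keep {in(p1,t3), pkg_at(p4,portB)}, require {truck_at(t3,gate)}
    → {in(p1,t3), pkg_at(p4,portB), truck_at(t3,gate)}
  through step 1 (load(p1,t3,gate)): drop {in(p1,t3)}, keep {pkg_at(p4,portB), truck_at(t3,gate)}, require {pkg_at(p1,gate), truck_at(t3,gate)}
    → {pkg_at(p1,gate), pkg_at(p4,portB), truck_at(t3,gate)}

== RESULT ==
["pkg_at(p1,gate)", "pkg_at(p4,portB)", "truck_at(t3,gate)"]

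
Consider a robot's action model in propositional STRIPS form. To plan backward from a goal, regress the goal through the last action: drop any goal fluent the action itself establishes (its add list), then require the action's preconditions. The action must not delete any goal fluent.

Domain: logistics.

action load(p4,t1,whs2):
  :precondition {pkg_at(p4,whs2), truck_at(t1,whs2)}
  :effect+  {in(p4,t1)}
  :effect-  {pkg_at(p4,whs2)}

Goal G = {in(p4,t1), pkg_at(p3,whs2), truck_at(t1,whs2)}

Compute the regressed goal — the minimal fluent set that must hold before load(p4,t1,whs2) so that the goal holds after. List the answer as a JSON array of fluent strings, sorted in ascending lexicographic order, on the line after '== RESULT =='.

Compute (G \ add) ∪ pre:
  G ∩ del = {}  (empty — regression defined)
  G \ add = {in(p4,t1), pkg_at(p3,whs2), truck_at(t1,whs2)} \ {in(p4,t1)} = {pkg_at(p3,whs2), truck_at(t1,whs2)}
  ∪ pre   = {pkg_at(p3,whs2), truck_at(t1,whs2)} ∪ {pkg_at(p4,whs2), truck_at(t1,whs2)}
          = {pkg_at(p3,whs2), pkg_at(p4,whs2), truck_at(t1,whs2)}

== RESULT ==
["pkg_at(p3,whs2)", "pkg_at(p4,whs2)", "truck_at(t1,whs2)"]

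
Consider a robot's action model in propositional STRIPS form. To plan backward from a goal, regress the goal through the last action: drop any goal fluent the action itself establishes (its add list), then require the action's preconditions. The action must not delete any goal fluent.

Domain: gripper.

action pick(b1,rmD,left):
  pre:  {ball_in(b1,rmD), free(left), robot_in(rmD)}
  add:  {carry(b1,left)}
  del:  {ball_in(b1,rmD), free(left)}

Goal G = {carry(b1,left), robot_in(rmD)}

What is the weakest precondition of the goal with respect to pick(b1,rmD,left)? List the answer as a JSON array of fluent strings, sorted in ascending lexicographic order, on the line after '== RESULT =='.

Regress:
  G ∩ del = {}  (empty — regression defined)
  G \ add = {carry(b1,left), robot_in(rmD)} \ {carry(b1,left)} = {robot_in(rmD)}
  ∪ pre   = {robot_in(rmD)} ∪ {ball_in(b1,rmD), free(left), robot_in(rmD)}
          = {ball_in(b1,rmD), free(left), robot_in(rmD)}

== RESULT ==
["ball_in(b1,rmD)", "free(left)", "robot_in(rmD)"]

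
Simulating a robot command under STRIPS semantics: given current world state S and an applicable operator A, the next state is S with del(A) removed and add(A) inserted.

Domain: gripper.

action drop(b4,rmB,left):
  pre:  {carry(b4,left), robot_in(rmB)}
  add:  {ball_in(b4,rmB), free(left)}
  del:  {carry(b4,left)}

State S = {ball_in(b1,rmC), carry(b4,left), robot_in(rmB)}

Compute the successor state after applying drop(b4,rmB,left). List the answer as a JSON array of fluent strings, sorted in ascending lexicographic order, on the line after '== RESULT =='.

Progress:
  pre ⊆ S: {carry(b4,left), robot_in(rmB)} ⊆ S  — applicable
  S \ del = {ball_in(b1,rmC), robot_in(rmB)}
  ∪ add   = {ball_in(b1,rmC), ball_in(b4,rmB), free(left), robot_in(rmB)}

== RESULT ==
["ball_in(b1,rmC)", "ball_in(b4,rmB)", "free(left)", "robot_in(rmB)"]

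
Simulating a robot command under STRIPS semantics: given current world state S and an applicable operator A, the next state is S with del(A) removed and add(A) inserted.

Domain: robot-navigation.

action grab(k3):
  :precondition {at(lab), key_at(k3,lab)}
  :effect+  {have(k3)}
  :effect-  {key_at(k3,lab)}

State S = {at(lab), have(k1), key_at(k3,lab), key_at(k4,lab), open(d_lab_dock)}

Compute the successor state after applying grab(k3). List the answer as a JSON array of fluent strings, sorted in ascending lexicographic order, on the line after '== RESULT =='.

Progress:
  pre ⊆ S: {at(lab), key_at(k3,lab)} ⊆ S  — applicable
  S \ del = {at(lab), have(k1), key_at(k4,lab), open(d_lab_dock)}
  ∪ add   = {at(lab), have(k1), have(k3), key_at(k4,lab), open(d_lab_dock)}

== RESULT ==
["at(lab)", "have(k1)", "have(k3)", "key_at(k4,lab)", "open(d_lab_dock)"]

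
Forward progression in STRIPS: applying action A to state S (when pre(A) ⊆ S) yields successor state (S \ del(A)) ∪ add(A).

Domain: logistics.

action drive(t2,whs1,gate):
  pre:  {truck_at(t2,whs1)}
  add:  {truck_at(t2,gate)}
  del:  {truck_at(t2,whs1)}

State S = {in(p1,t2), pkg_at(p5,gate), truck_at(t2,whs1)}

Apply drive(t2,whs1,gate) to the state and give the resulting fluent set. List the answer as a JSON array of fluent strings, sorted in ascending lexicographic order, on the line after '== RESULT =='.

Progress:
  pre ⊆ S: {truck_at(t2,whs1)} ⊆ S  — applicable
  S \ del = {in(p1,t2), pkg_at(p5,gate)}
  ∪ add   = {in(p1,t2), pkg_at(p5,gate), truck_at(t2,gate)}

== RESULT ==
["in(p1,t2)", "pkg_at(p5,gate)", "truck_at(t2,gate)"]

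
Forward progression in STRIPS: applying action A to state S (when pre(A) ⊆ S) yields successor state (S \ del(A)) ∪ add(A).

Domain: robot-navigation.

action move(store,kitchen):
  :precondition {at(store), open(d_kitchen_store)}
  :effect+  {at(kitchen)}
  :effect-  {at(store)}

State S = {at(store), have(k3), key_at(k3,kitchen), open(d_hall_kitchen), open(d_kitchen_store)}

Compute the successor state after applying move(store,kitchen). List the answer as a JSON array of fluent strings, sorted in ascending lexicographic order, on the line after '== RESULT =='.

Compute (S \ del) ∪ add:
  pre ⊆ S: {at(store), open(d_kitchen_store)} ⊆ S  — applicable
  S \ del = {have(k3), key_at(k3,kitchen), open(d_hall_kitchen), open(d_kitchen_store)}
  ∪ add   = {at(kitchen), have(k3), key_at(k3,kitchen), open(d_hall_kitchen), open(d_kitchen_store)}

== RESULT ==
["at(kitchen)", "have(k3)", "key_at(k3,kitchen)", "open(d_hall_kitchen)", "open(d_kitchen_store)"]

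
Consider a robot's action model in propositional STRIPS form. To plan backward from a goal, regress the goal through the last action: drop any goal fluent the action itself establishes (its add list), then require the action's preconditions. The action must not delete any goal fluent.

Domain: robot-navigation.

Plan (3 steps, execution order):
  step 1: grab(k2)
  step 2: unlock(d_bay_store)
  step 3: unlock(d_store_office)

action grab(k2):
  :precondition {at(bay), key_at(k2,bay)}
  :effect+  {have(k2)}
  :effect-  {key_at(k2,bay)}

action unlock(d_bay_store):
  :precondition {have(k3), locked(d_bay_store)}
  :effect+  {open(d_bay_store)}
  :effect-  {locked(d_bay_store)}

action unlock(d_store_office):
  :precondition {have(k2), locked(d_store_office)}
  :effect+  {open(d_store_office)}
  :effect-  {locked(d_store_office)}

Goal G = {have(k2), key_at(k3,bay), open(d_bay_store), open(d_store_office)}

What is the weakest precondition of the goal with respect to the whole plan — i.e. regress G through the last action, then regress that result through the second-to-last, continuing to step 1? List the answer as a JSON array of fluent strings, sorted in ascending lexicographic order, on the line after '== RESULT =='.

Work backward from the goal:
  through step 3 (unlock(d_store_office)): drop {open(d_store_office)}, keep {have(k2), key_at(k3,bay), open(d_bay_store)}, require {have(k2), locked(d_store_office)}
    → {have(k2), key_at(k3,bay), locked(d_store_office), open(d_bay_store)}
  through step 2 (unlock(d_bay_store)): drop {open(d_bay_store)}, keep {have(k2), key_at(k3,bay), locked(d_store_office)}, require {have(k3), locked(d_bay_store)}
    → {have(k2), have(k3), key_at(k3,bay), locked(d_bay_store), locked(d_store_office)}
  through step 1 (grab(k2)): drop {have(k2)}, keep {have(k3), key_at(k3,bay), locked(d_bay_store), locked(d_store_office)}, require {at(bay), key_at(k2,bay)}
    → {at(bay), have(k3), key_at(k2,bay), key_at(k3,bay), locked(d_bay_store), locked(d_store_office)}

== RESULT ==
["at(bay)", "have(k3)", "key_at(k2,bay)", "key_at(k3,bay)", "locked(d_bay_store)", "locked(d_store_office)"]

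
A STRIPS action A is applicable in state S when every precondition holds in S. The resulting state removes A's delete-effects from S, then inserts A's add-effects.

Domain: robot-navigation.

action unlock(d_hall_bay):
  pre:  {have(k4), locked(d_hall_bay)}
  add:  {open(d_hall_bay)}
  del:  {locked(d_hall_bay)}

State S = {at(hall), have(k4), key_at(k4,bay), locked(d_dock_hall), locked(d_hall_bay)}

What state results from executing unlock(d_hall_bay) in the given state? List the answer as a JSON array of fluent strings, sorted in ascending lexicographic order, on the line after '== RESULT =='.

Compute (S \ del) ∪ add:
  pre ⊆ S: {have(k4), locked(d_hall_bay)} ⊆ S  — applicable
  S \ del = {at(hall), have(k4), key_at(k4,bay), locked(d_dock_hall)}
  ∪ add   = {at(hall), have(k4), key_at(k4,bay), locked(d_dock_hall), open(d_hall_bay)}

== RESULT ==
["at(hall)", "have(k4)", "key_at(k4,bay)", "locked(d_dock_hall)", "open(d_hall_bay)"]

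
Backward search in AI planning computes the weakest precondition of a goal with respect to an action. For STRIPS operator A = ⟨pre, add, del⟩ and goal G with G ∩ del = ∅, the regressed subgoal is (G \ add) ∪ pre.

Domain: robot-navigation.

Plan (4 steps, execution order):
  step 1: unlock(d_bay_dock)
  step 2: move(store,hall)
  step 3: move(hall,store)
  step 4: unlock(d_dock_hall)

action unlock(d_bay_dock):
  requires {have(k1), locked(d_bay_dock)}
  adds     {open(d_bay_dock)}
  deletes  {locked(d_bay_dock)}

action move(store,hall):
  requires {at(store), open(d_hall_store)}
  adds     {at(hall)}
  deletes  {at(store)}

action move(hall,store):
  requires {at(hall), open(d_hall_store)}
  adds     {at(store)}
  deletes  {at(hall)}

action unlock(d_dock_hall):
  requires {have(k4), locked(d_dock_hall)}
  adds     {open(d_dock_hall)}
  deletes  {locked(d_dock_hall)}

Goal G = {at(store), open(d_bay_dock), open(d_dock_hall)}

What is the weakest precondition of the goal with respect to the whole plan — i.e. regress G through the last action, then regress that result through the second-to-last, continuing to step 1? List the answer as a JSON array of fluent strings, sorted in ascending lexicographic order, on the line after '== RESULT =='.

Regress step by step:
  through step 4 (unlock(d_dock_hall)): drop {open(d_dock_hall)}, keep {at(store), open(d_bay_dock)}, require {have(k4), locked(d_dock_hall)}
    → {at(store), have(k4), locked(d_dock_hall), open(d_bay_dock)}
  through step 3 (move(hall,store)): drop {at(store)}, keep {have(k4), locked(d_dock_hall), open(d_bay_dock)}, require {at(hall), open(d_hall_store)}
    → {at(hall), have(k4), locked(d_dock_hall), open(d_bay_dock), open(d_hall_store)}
  through step 2 (move(store,hall)): drop {at(hall)}, keep {have(k4), locked(d_dock_hall), open(d_bay_dock), open(d_hall_store)}, require {at(store), open(d_hall_store)}
    → {at(store), have(k4), locked(d_dock_hall), open(d_bay_dock), open(d_hall_store)}
  through step 1 (unlock(d_bay_dock)): drop {open(d_bay_dock)}, keep {at(store), have(k4), locked(d_dock_hall), open(d_hall_store)}, require {have(k1), locked(d_bay_dock)}
    → {at(store), have(k1), have(k4), locked(d_bay_dock), locked(d_dock_hall), open(d_hall_store)}

== RESULT ==
["at(store)", "have(k1)", "have(k4)", "locked(d_bay_dock)", "locked(d_dock_hall)", "open(d_hall_store)"]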